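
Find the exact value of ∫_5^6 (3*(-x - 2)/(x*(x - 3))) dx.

-3*log(3) - 2*log(5) + 7*log(2)

Factor the denominator: x**2 - 3*x = x(x - 3).
Partial fractions: 3*(-x - 2)/(x*(x - 3)) = 2/x - 5/(x - 3).
An antiderivative is F(x) = 2*log(x) - 5*log(x - 3).
Then F(6) - F(5) = (log(4/27)) - (log(25/32)) = -3*log(3) - 2*log(5) + 7*log(2).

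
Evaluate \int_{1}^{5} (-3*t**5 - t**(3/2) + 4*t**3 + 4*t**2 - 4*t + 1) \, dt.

-105994/15 - 10*sqrt(5)

By the power rule, an antiderivative is F(t) = -t**6/2 - 2*t**(5/2)/5 + t**4 + 4*t**3/3 - 2*t**2 + t.
Then F(5) - F(1) = (-42395/6 - 10*sqrt(5)) - (13/30) = -105994/15 - 10*sqrt(5).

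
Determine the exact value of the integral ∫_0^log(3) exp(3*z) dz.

Let u = exp(z), so du = exp(z) dz. When z = 0, u = 1; when z = log(3), u = 3.
The integral becomes ∫ u**2 du from 1 to 3, with antiderivative u**3/3.
Back in z: F(z) = exp(3*z)/3.
Then F(log(3)) - F(0) = (9) - (1/3) = 26/3.

26/3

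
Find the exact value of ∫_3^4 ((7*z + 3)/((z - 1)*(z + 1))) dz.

-9*log(2) + 2*log(5) + 5*log(3)

Factor the denominator: z**2 - 1 = (z + 1)(z - 1).
Partial fractions: (7*z + 3)/((z - 1)*(z + 1)) = 2/(z + 1) + 5/(z - 1).
An antiderivative is F(z) = 5*log(z - 1) + 2*log(z + 1).
Then F(4) - F(3) = (2*log(5) + 5*log(3)) - (9*log(2)) = -9*log(2) + 2*log(5) + 5*log(3).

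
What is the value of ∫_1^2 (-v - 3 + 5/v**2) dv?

By the power rule, an antiderivative is F(v) = -v**2/2 - 3*v - 5/v.
Then F(2) - F(1) = (-21/2) - (-17/2) = -2.

-2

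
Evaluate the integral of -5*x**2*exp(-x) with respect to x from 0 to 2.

-10 + 50*exp(-2)

Integrate by parts twice (u = x^2, dv = -5*exp(-x) dx).
An antiderivative is F(x) = (5*x**2 + 10*x + 10)*exp(-x).
Then F(2) - F(0) = (50*exp(-2)) - (10) = -10 + 50*exp(-2).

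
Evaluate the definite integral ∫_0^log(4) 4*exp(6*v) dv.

2730

Let u = exp(v), so du = exp(v) dv. When v = 0, u = 1; when v = log(4), u = 4.
The integral becomes 4·∫ u**5 du from 1 to 4, with antiderivative 2*u**6/3.
Back in v: F(v) = 2*exp(6*v)/3.
Then F(log(4)) - F(0) = (8192/3) - (2/3) = 2730.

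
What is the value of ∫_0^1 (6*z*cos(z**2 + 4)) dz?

3*sin(5) - 3*sin(4)

Let u = z**2 + 4, so du = 2*z dz. When z = 0, u = 4; when z = 1, u = 5.
The integral becomes 3·∫ cos(u) du from 4 to 5, with antiderivative 3*sin(u).
Back in z: F(z) = 3*sin(z**2 + 4).
Then F(1) - F(0) = (3*sin(5)) - (3*sin(4)) = 3*sin(5) - 3*sin(4).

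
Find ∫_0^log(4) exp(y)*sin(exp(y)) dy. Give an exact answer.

cos(1) - cos(4)

Let u = exp(y), so du = exp(y) dy. When y = 0, u = 1; when y = log(4), u = 4.
The integral becomes ∫ sin(u) du from 1 to 4, with antiderivative -cos(u).
Back in y: F(y) = -cos(exp(y)).
Then F(log(4)) - F(0) = (-cos(4)) - (-cos(1)) = cos(1) - cos(4).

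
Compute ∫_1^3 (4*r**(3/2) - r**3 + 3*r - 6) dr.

-108/5 + 72*sqrt(3)/5

By the power rule, an antiderivative is F(r) = 8*r**(5/2)/5 - r**4/4 + 3*r**2/2 - 6*r.
Then F(3) - F(1) = (-99/4 + 72*sqrt(3)/5) - (-63/20) = -108/5 + 72*sqrt(3)/5.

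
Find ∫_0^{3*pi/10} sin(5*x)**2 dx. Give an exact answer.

3*pi/20

Use the identity sin^2(5*x) = (1 - cos(10*x))/2.
An antiderivative is F(x) = x/2 - sin(10*x)/20.
Then F(3*pi/10) - F(0) = (3*pi/20) - (0) = 3*pi/20.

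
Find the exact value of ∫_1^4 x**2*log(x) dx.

-7 + 128*log(2)/3

Integrate by parts once (u = ln x, dv = x**2 dx).
An antiderivative is F(x) = x**3*(3*log(x) - 1)/9.
Then F(4) - F(1) = (-64/9 + 128*log(2)/3) - (-1/9) = -7 + 128*log(2)/3.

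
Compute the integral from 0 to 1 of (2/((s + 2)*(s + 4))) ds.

Factor the denominator: s**2 + 6*s + 8 = (s + 4)(s + 2).
Partial fractions: 2/((s + 2)*(s + 4)) = -1/(s + 4) + 1/(s + 2).
An antiderivative is F(s) = log(s + 2) - log(s + 4).
Then F(1) - F(0) = (log(3/5)) - (-log(2)) = log(6/5).

log(6/5)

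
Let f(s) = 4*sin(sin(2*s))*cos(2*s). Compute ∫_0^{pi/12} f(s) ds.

Let u = sin(2*s), so du = 2*cos(2*s) ds. When s = 0, u = 0; when s = pi/12, u = 1/2.
The integral becomes 2·∫ sin(u) du from 0 to 1/2, with antiderivative -2*cos(u).
Back in s: F(s) = -2*cos(sin(2*s)).
Then F(pi/12) - F(0) = (-2*cos(1/2)) - (-2) = 2 - 2*cos(1/2).

2 - 2*cos(1/2)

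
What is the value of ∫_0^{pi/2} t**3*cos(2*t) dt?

3/4 - 3*pi**2/16

Integrate by parts 3 times (u = t^3, dv = cos(2*t) dt).
An antiderivative is F(t) = t**3*sin(2*t)/2 + 3*t**2*cos(2*t)/4 - 3*t*sin(2*t)/4 - 3*cos(2*t)/8.
Then F(pi/2) - F(0) = (3/8 - 3*pi**2/16) - (-3/8) = 3/4 - 3*pi**2/16.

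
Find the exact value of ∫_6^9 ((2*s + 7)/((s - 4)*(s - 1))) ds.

-14*log(2) + 8*log(5)

Factor the denominator: s**2 - 5*s + 4 = (s - 1)(s - 4).
Partial fractions: (2*s + 7)/((s - 4)*(s - 1)) = -3/(s - 1) + 5/(s - 4).
An antiderivative is F(s) = 5*log(s - 4) - 3*log(s - 1).
Then F(9) - F(6) = (-9*log(2) + 5*log(5)) - (-3*log(5) + 5*log(2)) = -14*log(2) + 8*log(5).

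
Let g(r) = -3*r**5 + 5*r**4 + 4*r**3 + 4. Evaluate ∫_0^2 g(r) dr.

By the power rule, an antiderivative is F(r) = -r**6/2 + r**5 + r**4 + 4*r.
Then F(2) - F(0) = (24) - (0) = 24.

24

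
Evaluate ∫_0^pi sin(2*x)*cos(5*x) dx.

-4/21

Use the identity sin(2*x)cos(5*x) = [sin(7*x) + sin(-3*x)]/2.
An antiderivative is F(x) = cos(3*x)/6 - cos(7*x)/14.
Then F(pi) - F(0) = (-2/21) - (2/21) = -4/21.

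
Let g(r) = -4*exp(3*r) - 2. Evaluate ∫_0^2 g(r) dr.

An antiderivative is F(r) = -4*exp(3*r)/3 - 2*r.
Then F(2) - F(0) = (-4*exp(6)/3 - 4) - (-4/3) = -4*exp(6)/3 - 8/3.

-4*exp(6)/3 - 8/3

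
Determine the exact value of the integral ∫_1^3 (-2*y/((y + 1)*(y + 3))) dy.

Factor the denominator: y**2 + 4*y + 3 = (y + 3)(y + 1).
Partial fractions: -2*y/((y + 1)*(y + 3)) = -3/(y + 3) + 1/(y + 1).
An antiderivative is F(y) = log(y + 1) - 3*log(y + 3).
Then F(3) - F(1) = (-log(54)) - (-log(32)) = log(16/27).

log(16/27)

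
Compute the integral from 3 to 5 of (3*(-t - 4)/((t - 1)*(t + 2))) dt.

Factor the denominator: t**2 + t - 2 = (t + 2)(t - 1).
Partial fractions: 3*(-t - 4)/((t - 1)*(t + 2)) = 2/(t + 2) - 5/(t - 1).
An antiderivative is F(t) = -5*log(t - 1) + 2*log(t + 2).
Then F(5) - F(3) = (-10*log(2) + 2*log(7)) - (log(25/32)) = -5*log(2) - 2*log(5) + 2*log(7).

-5*log(2) - 2*log(5) + 2*log(7)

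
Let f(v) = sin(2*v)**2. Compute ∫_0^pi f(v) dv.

pi/2

Use the identity sin^2(2*v) = (1 - cos(4*v))/2.
An antiderivative is F(v) = v/2 - sin(4*v)/8.
Then F(pi) - F(0) = (pi/2) - (0) = pi/2.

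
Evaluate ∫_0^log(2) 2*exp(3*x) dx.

Let u = exp(x), so du = exp(x) dx. When x = 0, u = 1; when x = log(2), u = 2.
The integral becomes 2·∫ u**2 du from 1 to 2, with antiderivative 2*u**3/3.
Back in x: F(x) = 2*exp(3*x)/3.
Then F(log(2)) - F(0) = (16/3) - (2/3) = 14/3.

14/3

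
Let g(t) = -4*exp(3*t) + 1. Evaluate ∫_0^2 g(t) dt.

An antiderivative is F(t) = -4*exp(3*t)/3 + t.
Then F(2) - F(0) = (2 - 4*exp(6)/3) - (-4/3) = 10/3 - 4*exp(6)/3.

10/3 - 4*exp(6)/3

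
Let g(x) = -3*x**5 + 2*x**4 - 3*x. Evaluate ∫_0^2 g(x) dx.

-126/5

By the power rule, an antiderivative is F(x) = -x**6/2 + 2*x**5/5 - 3*x**2/2.
Then F(2) - F(0) = (-126/5) - (0) = -126/5.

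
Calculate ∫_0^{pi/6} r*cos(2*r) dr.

Integrate by parts once (u = r, dv = cos(2*r) dr).
An antiderivative is F(r) = r*sin(2*r)/2 + cos(2*r)/4.
Then F(pi/6) - F(0) = (1/8 + sqrt(3)*pi/24) - (1/4) = -1/8 + sqrt(3)*pi/24.

-1/8 + sqrt(3)*pi/24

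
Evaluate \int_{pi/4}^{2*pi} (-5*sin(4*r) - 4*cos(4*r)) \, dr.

5/2

An antiderivative is F(r) = -sin(4*r) + 5*cos(4*r)/4.
Then F(2*pi) - F(pi/4) = (5/4) - (-5/4) = 5/2.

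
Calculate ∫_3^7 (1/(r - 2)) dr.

An antiderivative is F(r) = log(r - 2).
Then F(7) - F(3) = (log(5)) - (0) = log(5).

log(5)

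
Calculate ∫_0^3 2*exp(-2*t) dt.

1 - exp(-6)

An antiderivative is F(t) = -exp(-2*t).
Then F(3) - F(0) = (-exp(-6)) - (-1) = 1 - exp(-6).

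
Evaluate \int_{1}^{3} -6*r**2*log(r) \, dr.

52/3 - 54*log(3)

Integrate by parts once (u = ln r, dv = -6*r**2 dr).
An antiderivative is F(r) = -2*r**3*(3*log(r) - 1)/3.
Then F(3) - F(1) = (18 - 54*log(3)) - (2/3) = 52/3 - 54*log(3).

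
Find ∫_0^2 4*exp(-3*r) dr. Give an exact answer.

An antiderivative is F(r) = -4*exp(-3*r)/3.
Then F(2) - F(0) = (-4*exp(-6)/3) - (-4/3) = 4/3 - 4*exp(-6)/3.

4/3 - 4*exp(-6)/3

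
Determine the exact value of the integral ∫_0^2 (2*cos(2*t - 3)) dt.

Let u = 2*t - 3, so du = 2 dt. When t = 0, u = -3; when t = 2, u = 1.
The integral becomes ∫ cos(u) du from -3 to 1, with antiderivative sin(u).
Back in t: F(t) = sin(2*t - 3).
Then F(2) - F(0) = (sin(1)) - (-sin(3)) = sin(3) + sin(1).

sin(3) + sin(1)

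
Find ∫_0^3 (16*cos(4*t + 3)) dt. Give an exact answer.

Let u = 4*t + 3, so du = 4 dt. When t = 0, u = 3; when t = 3, u = 15.
The integral becomes 4·∫ cos(u) du from 3 to 15, with antiderivative 4*sin(u).
Back in t: F(t) = 4*sin(4*t + 3).
Then F(3) - F(0) = (4*sin(15)) - (4*sin(3)) = -4*sin(3) + 4*sin(15).

-4*sin(3) + 4*sin(15)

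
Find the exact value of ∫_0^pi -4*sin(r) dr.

An antiderivative is F(r) = 4*cos(r).
Then F(pi) - F(0) = (-4) - (4) = -8.

-8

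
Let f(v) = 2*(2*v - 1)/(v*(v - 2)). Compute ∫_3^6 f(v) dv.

Factor the denominator: v**2 - 2*v = v(v - 2).
Partial fractions: 2*(2*v - 1)/(v*(v - 2)) = 1/v + 3/(v - 2).
An antiderivative is F(v) = log(v) + 3*log(v - 2).
Then F(6) - F(3) = (log(3) + 7*log(2)) - (log(3)) = 7*log(2).

7*log(2)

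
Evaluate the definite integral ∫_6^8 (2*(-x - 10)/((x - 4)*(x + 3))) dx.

-4*log(3) - 4*log(2) + 2*log(11)

Factor the denominator: x**2 - x - 12 = (x + 3)(x - 4).
Partial fractions: 2*(-x - 10)/((x - 4)*(x + 3)) = 2/(x + 3) - 4/(x - 4).
An antiderivative is F(x) = -4*log(x - 4) + 2*log(x + 3).
Then F(8) - F(6) = (-8*log(2) + 2*log(11)) - (log(81/16)) = -4*log(3) - 4*log(2) + 2*log(11).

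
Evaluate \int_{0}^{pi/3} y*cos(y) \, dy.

-1/2 + sqrt(3)*pi/6

Integrate by parts once (u = y, dv = cos(y) dy).
An antiderivative is F(y) = y*sin(y) + cos(y).
Then F(pi/3) - F(0) = (1/2 + sqrt(3)*pi/6) - (1) = -1/2 + sqrt(3)*pi/6.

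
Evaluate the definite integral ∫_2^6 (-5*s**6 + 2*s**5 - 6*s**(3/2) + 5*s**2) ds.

-3863696/21 - 432*sqrt(6)/5 + 48*sqrt(2)/5

By the power rule, an antiderivative is F(s) = -5*s**7/7 + s**6/3 - 12*s**(5/2)/5 + 5*s**3/3.
Then F(6) - F(2) = (-1288296/7 - 432*sqrt(6)/5) - (-1192/21 - 48*sqrt(2)/5) = -3863696/21 - 432*sqrt(6)/5 + 48*sqrt(2)/5.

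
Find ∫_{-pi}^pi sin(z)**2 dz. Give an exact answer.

pi

Use the identity sin^2(z) = (1 - cos(2*z))/2.
An antiderivative is F(z) = z/2 - sin(2*z)/4.
Then F(pi) - F(-pi) = (pi/2) - (-pi/2) = pi.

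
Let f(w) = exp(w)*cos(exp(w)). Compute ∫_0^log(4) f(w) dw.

Let u = exp(w), so du = exp(w) dw. When w = 0, u = 1; when w = log(4), u = 4.
The integral becomes ∫ cos(u) du from 1 to 4, with antiderivative sin(u).
Back in w: F(w) = sin(exp(w)).
Then F(log(4)) - F(0) = (sin(4)) - (sin(1)) = -sin(1) + sin(4).

-sin(1) + sin(4)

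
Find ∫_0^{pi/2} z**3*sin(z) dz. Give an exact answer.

-6 + 3*pi**2/4

Integrate by parts 3 times (u = z^3, dv = sin(z) dz).
An antiderivative is F(z) = -z**3*cos(z) + 3*z**2*sin(z) + 6*z*cos(z) - 6*sin(z).
Then F(pi/2) - F(0) = (-6 + 3*pi**2/4) - (0) = -6 + 3*pi**2/4.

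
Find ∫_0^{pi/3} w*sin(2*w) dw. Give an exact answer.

Integrate by parts once (u = w, dv = sin(2*w) dw).
An antiderivative is F(w) = -w*cos(2*w)/2 + sin(2*w)/4.
Then F(pi/3) - F(0) = (sqrt(3)/8 + pi/12) - (0) = sqrt(3)/8 + pi/12.

sqrt(3)/8 + pi/12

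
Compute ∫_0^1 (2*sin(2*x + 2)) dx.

Let u = 2*x + 2, so du = 2 dx. When x = 0, u = 2; when x = 1, u = 4.
The integral becomes ∫ sin(u) du from 2 to 4, with antiderivative -cos(u).
Back in x: F(x) = -cos(2*x + 2).
Then F(1) - F(0) = (-cos(4)) - (-cos(2)) = cos(2) - cos(4).

cos(2) - cos(4)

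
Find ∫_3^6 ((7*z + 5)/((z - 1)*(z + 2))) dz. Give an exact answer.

Factor the denominator: z**2 + z - 2 = (z + 2)(z - 1).
Partial fractions: (7*z + 5)/((z - 1)*(z + 2)) = 3/(z + 2) + 4/(z - 1).
An antiderivative is F(z) = 4*log(z - 1) + 3*log(z + 2).
Then F(6) - F(3) = (9*log(2) + 4*log(5)) - (4*log(2) + 3*log(5)) = log(5) + 5*log(2).

log(5) + 5*log(2)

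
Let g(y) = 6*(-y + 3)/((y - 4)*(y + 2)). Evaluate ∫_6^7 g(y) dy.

Factor the denominator: y**2 - 2*y - 8 = (y + 2)(y - 4).
Partial fractions: 6*(-y + 3)/((y - 4)*(y + 2)) = -5/(y + 2) - 1/(y - 4).
An antiderivative is F(y) = -log(y - 4) - 5*log(y + 2).
Then F(7) - F(6) = (-11*log(3)) - (-16*log(2)) = -11*log(3) + 16*log(2).

-11*log(3) + 16*log(2)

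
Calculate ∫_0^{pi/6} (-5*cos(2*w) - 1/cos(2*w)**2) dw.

-7*sqrt(3)/4

An antiderivative is F(w) = -5*sin(2*w)/2 - tan(2*w)/2.
Then F(pi/6) - F(0) = (-7*sqrt(3)/4) - (0) = -7*sqrt(3)/4.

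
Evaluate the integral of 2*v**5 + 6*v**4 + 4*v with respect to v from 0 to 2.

1016/15

By the power rule, an antiderivative is F(v) = v**6/3 + 6*v**5/5 + 2*v**2.
Then F(2) - F(0) = (1016/15) - (0) = 1016/15.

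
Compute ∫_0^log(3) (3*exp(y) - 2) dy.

An antiderivative is F(y) = -2*y + 3*exp(y).
Then F(log(3)) - F(0) = (9 - log(9)) - (3) = 6 - 2*log(3).

6 - 2*log(3)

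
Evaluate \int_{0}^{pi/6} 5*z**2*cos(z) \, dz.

Integrate by parts twice (u = z^2, dv = 5*cos(z) dz).
An antiderivative is F(z) = 5*z**2*sin(z) + 10*z*cos(z) - 10*sin(z).
Then F(pi/6) - F(0) = (-5 + 5*pi**2/72 + 5*sqrt(3)*pi/6) - (0) = -5 + 5*pi**2/72 + 5*sqrt(3)*pi/6.

-5 + 5*pi**2/72 + 5*sqrt(3)*pi/6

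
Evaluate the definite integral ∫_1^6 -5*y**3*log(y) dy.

-1620*log(3) - 1620*log(2) + 6475/16

Integrate by parts once (u = ln y, dv = -5*y**3 dy).
An antiderivative is F(y) = -5*y**4*(4*log(y) - 1)/16.
Then F(6) - F(1) = (-1620*log(3) - 1620*log(2) + 405) - (5/16) = -1620*log(3) - 1620*log(2) + 6475/16.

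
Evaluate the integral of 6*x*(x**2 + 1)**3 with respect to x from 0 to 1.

45/4

Let u = x**2 + 1, so du = 2*x dx. When x = 0, u = 1; when x = 1, u = 2.
The integral becomes 3·∫ u**3 du from 1 to 2, with antiderivative 3*u**4/4.
Back in x: F(x) = 3*(x**2 + 1)**4/4.
Then F(1) - F(0) = (12) - (3/4) = 45/4.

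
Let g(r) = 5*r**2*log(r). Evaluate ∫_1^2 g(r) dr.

Integrate by parts once (u = ln r, dv = 5*r**2 dr).
An antiderivative is F(r) = 5*r**3*(3*log(r) - 1)/9.
Then F(2) - F(1) = (-40/9 + 40*log(2)/3) - (-5/9) = -35/9 + 40*log(2)/3.

-35/9 + 40*log(2)/3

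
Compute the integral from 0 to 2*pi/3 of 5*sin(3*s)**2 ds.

Use the identity sin^2(3*s) = (1 - cos(6*s))/2.
An antiderivative is F(s) = 5*s/2 - 5*sin(6*s)/12.
Then F(2*pi/3) - F(0) = (5*pi/3) - (0) = 5*pi/3.

5*pi/3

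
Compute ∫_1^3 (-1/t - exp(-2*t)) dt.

An antiderivative is F(t) = -log(t) + exp(-2*t)/2.
Then F(3) - F(1) = (-log(3) + exp(-6)/2) - (exp(-2)/2) = -log(3) - exp(-2)/2 + exp(-6)/2.

-log(3) - exp(-2)/2 + exp(-6)/2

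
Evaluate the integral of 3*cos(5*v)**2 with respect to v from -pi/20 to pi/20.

Use the identity cos^2(5*v) = (1 + cos(10*v))/2.
An antiderivative is F(v) = 3*v/2 + 3*sin(10*v)/20.
Then F(pi/20) - F(-pi/20) = (3/20 + 3*pi/40) - (-3*pi/40 - 3/20) = 3/10 + 3*pi/20.

3/10 + 3*pi/20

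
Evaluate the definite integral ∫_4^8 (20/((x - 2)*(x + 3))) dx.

Factor the denominator: x**2 + x - 6 = (x + 3)(x - 2).
Partial fractions: 20/((x - 2)*(x + 3)) = -4/(x + 3) + 4/(x - 2).
An antiderivative is F(x) = 4*log(x - 2) - 4*log(x + 3).
Then F(8) - F(4) = (-4*log(11) + 4*log(2) + 4*log(3)) - (-4*log(7) + 4*log(2)) = -4*log(11) + 4*log(3) + 4*log(7).

-4*log(11) + 4*log(3) + 4*log(7)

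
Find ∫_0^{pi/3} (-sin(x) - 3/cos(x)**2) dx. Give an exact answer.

-3*sqrt(3) - 1/2

An antiderivative is F(x) = cos(x) - 3*tan(x).
Then F(pi/3) - F(0) = (1/2 - 3*sqrt(3)) - (1) = -3*sqrt(3) - 1/2.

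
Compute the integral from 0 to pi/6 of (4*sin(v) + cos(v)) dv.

An antiderivative is F(v) = sin(v) - 4*cos(v).
Then F(pi/6) - F(0) = (1/2 - 2*sqrt(3)) - (-4) = 9/2 - 2*sqrt(3).

9/2 - 2*sqrt(3)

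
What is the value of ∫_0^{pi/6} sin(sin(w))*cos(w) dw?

1 - cos(1/2)

Let u = sin(w), so du = cos(w) dw. When w = 0, u = 0; when w = pi/6, u = 1/2.
The integral becomes ∫ sin(u) du from 0 to 1/2, with antiderivative -cos(u).
Back in w: F(w) = -cos(sin(w)).
Then F(pi/6) - F(0) = (-cos(1/2)) - (-1) = 1 - cos(1/2).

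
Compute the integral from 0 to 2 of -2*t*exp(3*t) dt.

-10*exp(6)/9 - 2/9

Integrate by parts once (u = t, dv = -2*exp(3*t) dt).
An antiderivative is F(t) = (-6*t + 2)*exp(3*t)/9.
Then F(2) - F(0) = (-10*exp(6)/9) - (2/9) = -10*exp(6)/9 - 2/9.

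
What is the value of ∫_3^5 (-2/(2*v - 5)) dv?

-log(5)

An antiderivative is F(v) = -log(2*v - 5).
Then F(5) - F(3) = (-log(5)) - (0) = -log(5).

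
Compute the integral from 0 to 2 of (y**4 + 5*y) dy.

82/5

By the power rule, an antiderivative is F(y) = y**5/5 + 5*y**2/2.
Then F(2) - F(0) = (82/5) - (0) = 82/5.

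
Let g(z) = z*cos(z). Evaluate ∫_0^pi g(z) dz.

Integrate by parts once (u = z, dv = cos(z) dz).
An antiderivative is F(z) = z*sin(z) + cos(z).
Then F(pi) - F(0) = (-1) - (1) = -2.

-2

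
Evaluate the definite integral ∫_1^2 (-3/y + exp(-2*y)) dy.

(-6*exp(4)*log(2) - 1 + exp(2))*exp(-4)/2

An antiderivative is F(y) = -3*log(y) - exp(-2*y)/2.
Then F(2) - F(1) = (-3*log(2) - exp(-4)/2) - (-exp(-2)/2) = (-6*exp(4)*log(2) - 1 + exp(2))*exp(-4)/2.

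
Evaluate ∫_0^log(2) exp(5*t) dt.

31/5

Let u = exp(t), so du = exp(t) dt. When t = 0, u = 1; when t = log(2), u = 2.
The integral becomes ∫ u**4 du from 1 to 2, with antiderivative u**5/5.
Back in t: F(t) = exp(5*t)/5.
Then F(log(2)) - F(0) = (32/5) - (1/5) = 31/5.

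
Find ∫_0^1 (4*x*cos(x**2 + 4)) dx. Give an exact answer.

2*sin(5) - 2*sin(4)

Let u = x**2 + 4, so du = 2*x dx. When x = 0, u = 4; when x = 1, u = 5.
The integral becomes 2·∫ cos(u) du from 4 to 5, with antiderivative 2*sin(u).
Back in x: F(x) = 2*sin(x**2 + 4).
Then F(1) - F(0) = (2*sin(5)) - (2*sin(4)) = 2*sin(5) - 2*sin(4).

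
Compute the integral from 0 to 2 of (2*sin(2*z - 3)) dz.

cos(3) - cos(1)

Let u = 2*z - 3, so du = 2 dz. When z = 0, u = -3; when z = 2, u = 1.
The integral becomes ∫ sin(u) du from -3 to 1, with antiderivative -cos(u).
Back in z: F(z) = -cos(2*z - 3).
Then F(2) - F(0) = (-cos(1)) - (-cos(3)) = cos(3) - cos(1).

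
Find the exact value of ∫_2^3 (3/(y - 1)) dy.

An antiderivative is F(y) = 3*log(y - 1).
Then F(3) - F(2) = (log(8)) - (0) = log(8).

log(8)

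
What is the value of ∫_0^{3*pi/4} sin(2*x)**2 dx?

Use the identity sin^2(2*x) = (1 - cos(4*x))/2.
An antiderivative is F(x) = x/2 - sin(4*x)/8.
Then F(3*pi/4) - F(0) = (3*pi/8) - (0) = 3*pi/8.

3*pi/8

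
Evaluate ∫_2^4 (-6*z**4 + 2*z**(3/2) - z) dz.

-5854/5 - 16*sqrt(2)/5

By the power rule, an antiderivative is F(z) = 4*z**(5/2)/5 - 6*z**5/5 - z**2/2.
Then F(4) - F(2) = (-6056/5) - (-202/5 + 16*sqrt(2)/5) = -5854/5 - 16*sqrt(2)/5.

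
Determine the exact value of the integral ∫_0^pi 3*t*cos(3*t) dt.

-2/3

Integrate by parts once (u = t, dv = 3*cos(3*t) dt).
An antiderivative is F(t) = t*sin(3*t) + cos(3*t)/3.
Then F(pi) - F(0) = (-1/3) - (1/3) = -2/3.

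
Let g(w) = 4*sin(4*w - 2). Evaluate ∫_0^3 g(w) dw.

cos(2) - cos(10)

Let u = 4*w - 2, so du = 4 dw. When w = 0, u = -2; when w = 3, u = 10.
The integral becomes ∫ sin(u) du from -2 to 10, with antiderivative -cos(u).
Back in w: F(w) = -cos(4*w - 2).
Then F(3) - F(0) = (-cos(10)) - (-cos(2)) = cos(2) - cos(10).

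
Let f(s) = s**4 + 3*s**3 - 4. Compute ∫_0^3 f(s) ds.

By the power rule, an antiderivative is F(s) = s**5/5 + 3*s**4/4 - 4*s.
Then F(3) - F(0) = (1947/20) - (0) = 1947/20.

1947/20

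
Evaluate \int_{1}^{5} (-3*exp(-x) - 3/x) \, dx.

An antiderivative is F(x) = -3*log(x) + 3*exp(-x).
Then F(5) - F(1) = (-3*log(5) + 3*exp(-5)) - (3*exp(-1)) = -3*log(5) - 3*exp(-1) + 3*exp(-5).

-3*log(5) - 3*exp(-1) + 3*exp(-5)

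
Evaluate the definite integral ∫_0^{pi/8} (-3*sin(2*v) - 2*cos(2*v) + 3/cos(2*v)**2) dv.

sqrt(2)/4

An antiderivative is F(v) = -sin(2*v) + 3*cos(2*v)/2 + 3*tan(2*v)/2.
Then F(pi/8) - F(0) = (sqrt(2)/4 + 3/2) - (3/2) = sqrt(2)/4.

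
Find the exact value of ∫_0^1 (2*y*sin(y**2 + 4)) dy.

Let u = y**2 + 4, so du = 2*y dy. When y = 0, u = 4; when y = 1, u = 5.
The integral becomes ∫ sin(u) du from 4 to 5, with antiderivative -cos(u).
Back in y: F(y) = -cos(y**2 + 4).
Then F(1) - F(0) = (-cos(5)) - (-cos(4)) = cos(4) - cos(5).

cos(4) - cos(5)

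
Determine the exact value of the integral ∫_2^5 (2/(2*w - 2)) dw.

An antiderivative is F(w) = log(2*w - 2).
Then F(5) - F(2) = (log(8)) - (log(2)) = log(4).

log(4)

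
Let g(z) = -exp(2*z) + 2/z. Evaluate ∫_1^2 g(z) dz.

An antiderivative is F(z) = -exp(2*z)/2 + 2*log(z).
Then F(2) - F(1) = (-exp(4)/2 + log(4)) - (-exp(2)/2) = -exp(4)/2 + log(4) + exp(2)/2.

-exp(4)/2 + log(4) + exp(2)/2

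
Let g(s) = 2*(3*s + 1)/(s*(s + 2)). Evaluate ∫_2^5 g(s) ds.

-11*log(2) + log(5) + 5*log(7)

Factor the denominator: s**2 + 2*s = (s + 2)s.
Partial fractions: 2*(3*s + 1)/(s*(s + 2)) = 5/(s + 2) + 1/s.
An antiderivative is F(s) = log(s) + 5*log(s + 2).
Then F(5) - F(2) = (log(5) + 5*log(7)) - (11*log(2)) = -11*log(2) + log(5) + 5*log(7).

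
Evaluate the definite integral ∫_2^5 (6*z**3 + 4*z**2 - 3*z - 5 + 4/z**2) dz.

By the power rule, an antiderivative is F(z) = 3*z**4/2 + 4*z**3/3 - 3*z**2/2 - 5*z - 4/z.
Then F(5) - F(2) = (15613/15) - (50/3) = 5121/5.

5121/5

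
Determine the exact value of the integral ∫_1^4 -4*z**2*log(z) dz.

28 - 512*log(2)/3

Integrate by parts once (u = ln z, dv = -4*z**2 dz).
An antiderivative is F(z) = -4*z**3*(3*log(z) - 1)/9.
Then F(4) - F(1) = (256/9 - 512*log(2)/3) - (4/9) = 28 - 512*log(2)/3.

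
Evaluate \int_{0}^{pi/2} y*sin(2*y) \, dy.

pi/4

Integrate by parts once (u = y, dv = sin(2*y) dy).
An antiderivative is F(y) = -y*cos(2*y)/2 + sin(2*y)/4.
Then F(pi/2) - F(0) = (pi/4) - (0) = pi/4.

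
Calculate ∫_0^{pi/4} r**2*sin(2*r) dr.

Integrate by parts twice (u = r^2, dv = sin(2*r) dr).
An antiderivative is F(r) = -r**2*cos(2*r)/2 + r*sin(2*r)/2 + cos(2*r)/4.
Then F(pi/4) - F(0) = (pi/8) - (1/4) = -1/4 + pi/8.

-1/4 + pi/8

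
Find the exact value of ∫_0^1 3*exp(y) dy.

An antiderivative is F(y) = 3*exp(y).
Then F(1) - F(0) = (3*E) - (3) = -3 + 3*E.

-3 + 3*E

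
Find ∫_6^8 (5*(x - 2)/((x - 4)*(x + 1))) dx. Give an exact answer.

-3*log(7) + 2*log(2) + 6*log(3)

Factor the denominator: x**2 - 3*x - 4 = (x + 1)(x - 4).
Partial fractions: 5*(x - 2)/((x - 4)*(x + 1)) = 3/(x + 1) + 2/(x - 4).
An antiderivative is F(x) = 2*log(x - 4) + 3*log(x + 1).
Then F(8) - F(6) = (4*log(2) + 6*log(3)) - (2*log(2) + 3*log(7)) = -3*log(7) + 2*log(2) + 6*log(3).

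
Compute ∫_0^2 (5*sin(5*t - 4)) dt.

-cos(6) + cos(4)

Let u = 5*t - 4, so du = 5 dt. When t = 0, u = -4; when t = 2, u = 6.
The integral becomes ∫ sin(u) du from -4 to 6, with antiderivative -cos(u).
Back in t: F(t) = -cos(5*t - 4).
Then F(2) - F(0) = (-cos(6)) - (-cos(4)) = -cos(6) + cos(4).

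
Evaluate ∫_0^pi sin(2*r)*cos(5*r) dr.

-4/21

Use the identity sin(2*r)cos(5*r) = [sin(7*r) + sin(-3*r)]/2.
An antiderivative is F(r) = cos(3*r)/6 - cos(7*r)/14.
Then F(pi) - F(0) = (-2/21) - (2/21) = -4/21.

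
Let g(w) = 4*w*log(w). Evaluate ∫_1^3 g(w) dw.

Integrate by parts once (u = ln w, dv = 4*w dw).
An antiderivative is F(w) = w**2*(2*log(w) - 1).
Then F(3) - F(1) = (-9 + 18*log(3)) - (-1) = -8 + 18*log(3).

-8 + 18*log(3)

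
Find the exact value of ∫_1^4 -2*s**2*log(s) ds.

Integrate by parts once (u = ln s, dv = -2*s**2 ds).
An antiderivative is F(s) = -2*s**3*(3*log(s) - 1)/9.
Then F(4) - F(1) = (128/9 - 256*log(2)/3) - (2/9) = 14 - 256*log(2)/3.

14 - 256*log(2)/3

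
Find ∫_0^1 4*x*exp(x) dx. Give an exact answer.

4

Integrate by parts once (u = x, dv = 4*exp(x) dx).
An antiderivative is F(x) = (4*x - 4)*exp(x).
Then F(1) - F(0) = (0) - (-4) = 4.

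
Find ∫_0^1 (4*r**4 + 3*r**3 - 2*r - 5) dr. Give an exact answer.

-89/20

By the power rule, an antiderivative is F(r) = 4*r**5/5 + 3*r**4/4 - r**2 - 5*r.
Then F(1) - F(0) = (-89/20) - (0) = -89/20.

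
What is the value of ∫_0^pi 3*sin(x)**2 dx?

Use the identity sin^2(x) = (1 - cos(2*x))/2.
An antiderivative is F(x) = 3*x/2 - 3*sin(2*x)/4.
Then F(pi) - F(0) = (3*pi/2) - (0) = 3*pi/2.

3*pi/2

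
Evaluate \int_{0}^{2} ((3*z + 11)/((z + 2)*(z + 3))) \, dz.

-2*log(5) + 2*log(3) + 5*log(2)

Factor the denominator: z**2 + 5*z + 6 = (z + 3)(z + 2).
Partial fractions: (3*z + 11)/((z + 2)*(z + 3)) = -2/(z + 3) + 5/(z + 2).
An antiderivative is F(z) = 5*log(z + 2) - 2*log(z + 3).
Then F(2) - F(0) = (-2*log(5) + 10*log(2)) - (log(32/9)) = -2*log(5) + 2*log(3) + 5*log(2).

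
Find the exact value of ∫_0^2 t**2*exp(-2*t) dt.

(-13 + exp(4))*exp(-4)/4

Integrate by parts twice (u = t^2, dv = exp(-2*t) dt).
An antiderivative is F(t) = (-2*t**2 - 2*t - 1)*exp(-2*t)/4.
Then F(2) - F(0) = (-13*exp(-4)/4) - (-1/4) = (-13 + exp(4))*exp(-4)/4.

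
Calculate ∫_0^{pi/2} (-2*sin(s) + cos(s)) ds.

An antiderivative is F(s) = sin(s) + 2*cos(s).
Then F(pi/2) - F(0) = (1) - (2) = -1.

-1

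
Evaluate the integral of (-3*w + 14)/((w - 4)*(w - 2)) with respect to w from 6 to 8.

Factor the denominator: w**2 - 6*w + 8 = (w - 2)(w - 4).
Partial fractions: (-3*w + 14)/((w - 4)*(w - 2)) = -4/(w - 2) + 1/(w - 4).
An antiderivative is F(w) = log(w - 4) - 4*log(w - 2).
Then F(8) - F(6) = (-4*log(3) - 2*log(2)) - (-7*log(2)) = log(32/81).

log(32/81)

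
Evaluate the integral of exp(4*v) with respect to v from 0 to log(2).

15/4

Let u = exp(v), so du = exp(v) dv. When v = 0, u = 1; when v = log(2), u = 2.
The integral becomes ∫ u**3 du from 1 to 2, with antiderivative u**4/4.
Back in v: F(v) = exp(4*v)/4.
Then F(log(2)) - F(0) = (4) - (1/4) = 15/4.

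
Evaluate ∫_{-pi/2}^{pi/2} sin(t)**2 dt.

Use the identity sin^2(t) = (1 - cos(2*t))/2.
An antiderivative is F(t) = t/2 - sin(2*t)/4.
Then F(pi/2) - F(-pi/2) = (pi/4) - (-pi/4) = pi/2.

pi/2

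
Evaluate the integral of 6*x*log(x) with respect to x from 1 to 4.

-45/2 + 96*log(2)

Integrate by parts once (u = ln x, dv = 6*x dx).
An antiderivative is F(x) = 3*x**2*(2*log(x) - 1)/2.
Then F(4) - F(1) = (-24 + 96*log(2)) - (-3/2) = -45/2 + 96*log(2).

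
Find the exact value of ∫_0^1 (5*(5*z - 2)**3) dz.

Let u = 5*z - 2, so du = 5 dz. When z = 0, u = -2; when z = 1, u = 3.
The integral becomes ∫ u**3 du from -2 to 3, with antiderivative u**4/4.
Back in z: F(z) = (5*z - 2)**4/4.
Then F(1) - F(0) = (81/4) - (4) = 65/4.

65/4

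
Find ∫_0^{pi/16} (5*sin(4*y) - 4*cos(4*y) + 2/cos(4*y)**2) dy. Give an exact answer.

7/4 - 9*sqrt(2)/8

An antiderivative is F(y) = -sin(4*y) - 5*cos(4*y)/4 + tan(4*y)/2.
Then F(pi/16) - F(0) = (1/2 - 9*sqrt(2)/8) - (-5/4) = 7/4 - 9*sqrt(2)/8.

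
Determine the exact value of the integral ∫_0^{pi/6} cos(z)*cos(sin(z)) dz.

sin(1/2)

Let u = sin(z), so du = cos(z) dz. When z = 0, u = 0; when z = pi/6, u = 1/2.
The integral becomes ∫ cos(u) du from 0 to 1/2, with antiderivative sin(u).
Back in z: F(z) = sin(sin(z)).
Then F(pi/6) - F(0) = (sin(1/2)) - (0) = sin(1/2).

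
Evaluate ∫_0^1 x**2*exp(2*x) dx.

-1/4 + exp(2)/4

Integrate by parts twice (u = x^2, dv = exp(2*x) dx).
An antiderivative is F(x) = (2*x**2 - 2*x + 1)*exp(2*x)/4.
Then F(1) - F(0) = (exp(2)/4) - (1/4) = -1/4 + exp(2)/4.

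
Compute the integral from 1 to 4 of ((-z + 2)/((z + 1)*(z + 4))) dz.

Factor the denominator: z**2 + 5*z + 4 = (z + 4)(z + 1).
Partial fractions: (-z + 2)/((z + 1)*(z + 4)) = -2/(z + 4) + 1/(z + 1).
An antiderivative is F(z) = log(z + 1) - 2*log(z + 4).
Then F(4) - F(1) = (log(5/64)) - (log(2/25)) = -7*log(2) + 3*log(5).

-7*log(2) + 3*log(5)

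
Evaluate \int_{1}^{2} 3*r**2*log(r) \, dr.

-7/3 + 8*log(2)

Integrate by parts once (u = ln r, dv = 3*r**2 dr).
An antiderivative is F(r) = r**3*(3*log(r) - 1)/3.
Then F(2) - F(1) = (-8/3 + 8*log(2)) - (-1/3) = -7/3 + 8*log(2).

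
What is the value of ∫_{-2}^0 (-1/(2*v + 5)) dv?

-log(5)/2

An antiderivative is F(v) = -log(2*v + 5)/2.
Then F(0) - F(-2) = (-log(5)/2) - (0) = -log(5)/2.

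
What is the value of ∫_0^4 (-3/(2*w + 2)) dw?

-3*log(5)/2

An antiderivative is F(w) = -3*log(2*w + 2)/2.
Then F(4) - F(0) = (-3*log(10)/2) - (-3*log(2)/2) = -3*log(5)/2.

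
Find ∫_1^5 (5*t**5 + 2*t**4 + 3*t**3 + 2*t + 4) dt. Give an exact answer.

By the power rule, an antiderivative is F(t) = 5*t**6/6 + 2*t**5/5 + 3*t**4/4 + t**2 + 4*t.
Then F(5) - F(1) = (177415/12) - (419/60) = 73888/5.

73888/5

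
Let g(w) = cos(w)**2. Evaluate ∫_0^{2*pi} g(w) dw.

pi

Use the identity cos^2(w) = (1 + cos(2*w))/2.
An antiderivative is F(w) = w/2 + sin(2*w)/4.
Then F(2*pi) - F(0) = (pi) - (0) = pi.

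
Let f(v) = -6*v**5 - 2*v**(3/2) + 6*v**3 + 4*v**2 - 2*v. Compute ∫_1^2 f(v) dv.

By the power rule, an antiderivative is F(v) = -v**6 - 4*v**(5/2)/5 + 3*v**4/2 + 4*v**3/3 - v**2.
Then F(2) - F(1) = (-100/3 - 16*sqrt(2)/5) - (1/30) = -1001/30 - 16*sqrt(2)/5.

-1001/30 - 16*sqrt(2)/5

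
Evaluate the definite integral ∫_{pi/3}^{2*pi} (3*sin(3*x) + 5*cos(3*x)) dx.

-2

An antiderivative is F(x) = 5*sin(3*x)/3 - cos(3*x).
Then F(2*pi) - F(pi/3) = (-1) - (1) = -2.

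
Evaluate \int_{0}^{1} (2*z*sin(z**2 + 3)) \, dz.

Let u = z**2 + 3, so du = 2*z dz. When z = 0, u = 3; when z = 1, u = 4.
The integral becomes ∫ sin(u) du from 3 to 4, with antiderivative -cos(u).
Back in z: F(z) = -cos(z**2 + 3).
Then F(1) - F(0) = (-cos(4)) - (-cos(3)) = cos(3) - cos(4).

cos(3) - cos(4)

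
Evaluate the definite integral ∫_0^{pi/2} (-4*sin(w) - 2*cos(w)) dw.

An antiderivative is F(w) = -2*sin(w) + 4*cos(w).
Then F(pi/2) - F(0) = (-2) - (4) = -6.

-6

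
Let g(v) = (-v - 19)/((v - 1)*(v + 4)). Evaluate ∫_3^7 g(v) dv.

-3*log(7) - 4*log(3) + 3*log(11)

Factor the denominator: v**2 + 3*v - 4 = (v + 4)(v - 1).
Partial fractions: (-v - 19)/((v - 1)*(v + 4)) = 3/(v + 4) - 4/(v - 1).
An antiderivative is F(v) = -4*log(v - 1) + 3*log(v + 4).
Then F(7) - F(3) = (-4*log(3) - 4*log(2) + 3*log(11)) - (-4*log(2) + 3*log(7)) = -3*log(7) - 4*log(3) + 3*log(11).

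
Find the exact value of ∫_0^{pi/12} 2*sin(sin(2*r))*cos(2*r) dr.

1 - cos(1/2)

Let u = sin(2*r), so du = 2*cos(2*r) dr. When r = 0, u = 0; when r = pi/12, u = 1/2.
The integral becomes ∫ sin(u) du from 0 to 1/2, with antiderivative -cos(u).
Back in r: F(r) = -cos(sin(2*r)).
Then F(pi/12) - F(0) = (-cos(1/2)) - (-1) = 1 - cos(1/2).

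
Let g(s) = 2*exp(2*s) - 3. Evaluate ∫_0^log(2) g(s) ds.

3 - 3*log(2)

An antiderivative is F(s) = exp(2*s) - 3*s.
Then F(log(2)) - F(0) = (4 - log(8)) - (1) = 3 - 3*log(2).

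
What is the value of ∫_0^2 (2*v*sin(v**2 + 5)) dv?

cos(5) - cos(9)

Let u = v**2 + 5, so du = 2*v dv. When v = 0, u = 5; when v = 2, u = 9.
The integral becomes ∫ sin(u) du from 5 to 9, with antiderivative -cos(u).
Back in v: F(v) = -cos(v**2 + 5).
Then F(2) - F(0) = (-cos(9)) - (-cos(5)) = cos(5) - cos(9).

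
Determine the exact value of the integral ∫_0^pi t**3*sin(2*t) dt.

pi*(3 - 2*pi**2)/4

Integrate by parts 3 times (u = t^3, dv = sin(2*t) dt).
An antiderivative is F(t) = -t**3*cos(2*t)/2 + 3*t**2*sin(2*t)/4 + 3*t*cos(2*t)/4 - 3*sin(2*t)/8.
Then F(pi) - F(0) = (pi*(3 - 2*pi**2)/4) - (0) = pi*(3 - 2*pi**2)/4.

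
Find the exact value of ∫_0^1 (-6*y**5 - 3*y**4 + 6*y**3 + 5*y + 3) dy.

27/5

By the power rule, an antiderivative is F(y) = -y**6 - 3*y**5/5 + 3*y**4/2 + 5*y**2/2 + 3*y.
Then F(1) - F(0) = (27/5) - (0) = 27/5.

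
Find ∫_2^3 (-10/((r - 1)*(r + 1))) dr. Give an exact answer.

-5*log(3) + 5*log(2)

Factor the denominator: r**2 - 1 = (r + 1)(r - 1).
Partial fractions: -10/((r - 1)*(r + 1)) = 5/(r + 1) - 5/(r - 1).
An antiderivative is F(r) = -5*log(r - 1) + 5*log(r + 1).
Then F(3) - F(2) = (log(32)) - (5*log(3)) = -5*log(3) + 5*log(2).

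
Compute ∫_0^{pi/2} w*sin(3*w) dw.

-1/9

Integrate by parts once (u = w, dv = sin(3*w) dw).
An antiderivative is F(w) = -w*cos(3*w)/3 + sin(3*w)/9.
Then F(pi/2) - F(0) = (-1/9) - (0) = -1/9.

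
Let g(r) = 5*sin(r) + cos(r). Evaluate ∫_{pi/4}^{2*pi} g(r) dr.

-5 + 2*sqrt(2)

An antiderivative is F(r) = sin(r) - 5*cos(r).
Then F(2*pi) - F(pi/4) = (-5) - (-2*sqrt(2)) = -5 + 2*sqrt(2).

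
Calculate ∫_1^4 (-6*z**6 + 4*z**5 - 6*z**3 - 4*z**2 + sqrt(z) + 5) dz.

-493895/42

By the power rule, an antiderivative is F(z) = -6*z**7/7 + 2*z**6/3 - 3*z**4/2 + 2*z**(3/2)/3 - 4*z**3/3 + 5*z.
Then F(4) - F(1) = (-246892/21) - (37/14) = -493895/42.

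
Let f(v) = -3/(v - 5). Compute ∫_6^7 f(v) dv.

An antiderivative is F(v) = -3*log(v - 5).
Then F(7) - F(6) = (-log(8)) - (0) = -log(8).

-log(8)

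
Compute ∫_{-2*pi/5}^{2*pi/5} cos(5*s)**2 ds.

Use the identity cos^2(5*s) = (1 + cos(10*s))/2.
An antiderivative is F(s) = s/2 + sin(10*s)/20.
Then F(2*pi/5) - F(-2*pi/5) = (pi/5) - (-pi/5) = 2*pi/5.

2*pi/5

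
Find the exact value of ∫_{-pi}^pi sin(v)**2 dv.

pi

Use the identity sin^2(v) = (1 - cos(2*v))/2.
An antiderivative is F(v) = v/2 - sin(2*v)/4.
Then F(pi) - F(-pi) = (pi/2) - (-pi/2) = pi.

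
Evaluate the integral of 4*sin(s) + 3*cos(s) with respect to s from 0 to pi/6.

An antiderivative is F(s) = 3*sin(s) - 4*cos(s).
Then F(pi/6) - F(0) = (3/2 - 2*sqrt(3)) - (-4) = 11/2 - 2*sqrt(3).

11/2 - 2*sqrt(3)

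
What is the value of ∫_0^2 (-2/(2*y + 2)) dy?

-log(3)

An antiderivative is F(y) = -log(2*y + 2).
Then F(2) - F(0) = (-log(6)) - (-log(2)) = -log(3).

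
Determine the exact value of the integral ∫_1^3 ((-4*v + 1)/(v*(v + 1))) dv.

Factor the denominator: v**2 + v = (v + 1)v.
Partial fractions: (-4*v + 1)/(v*(v + 1)) = -5/(v + 1) + 1/v.
An antiderivative is F(v) = log(v) - 5*log(v + 1).
Then F(3) - F(1) = (-10*log(2) + log(3)) - (-log(32)) = log(3/32).

log(3/32)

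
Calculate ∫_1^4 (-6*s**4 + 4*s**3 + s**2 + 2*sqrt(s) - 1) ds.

-14179/15

By the power rule, an antiderivative is F(s) = -6*s**5/5 + s**4 + 4*s**(3/2)/3 + s**3/3 - s.
Then F(4) - F(1) = (-4724/5) - (7/15) = -14179/15.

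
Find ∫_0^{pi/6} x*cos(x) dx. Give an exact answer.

-1 + pi/12 + sqrt(3)/2

Integrate by parts once (u = x, dv = cos(x) dx).
An antiderivative is F(x) = x*sin(x) + cos(x).
Then F(pi/6) - F(0) = (pi/12 + sqrt(3)/2) - (1) = -1 + pi/12 + sqrt(3)/2.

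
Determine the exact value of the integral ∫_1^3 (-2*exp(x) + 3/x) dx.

-2*exp(3) + log(27) + 2*exp(1)

An antiderivative is F(x) = -2*exp(x) + 3*log(x).
Then F(3) - F(1) = (-2*exp(3) + log(27)) - (-2*exp(1)) = -2*exp(3) + log(27) + 2*exp(1).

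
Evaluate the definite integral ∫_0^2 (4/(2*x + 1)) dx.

log(25)

Let u = 2*x + 1, so du = 2 dx. When x = 0, u = 1; when x = 2, u = 5.
The integral becomes 2·∫ 1/u du from 1 to 5, with antiderivative 2*log(u).
Back in x: F(x) = 2*log(2*x + 1).
Then F(2) - F(0) = (log(25)) - (0) = log(25).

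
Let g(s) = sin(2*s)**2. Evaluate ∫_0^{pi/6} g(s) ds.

Use the identity sin^2(2*s) = (1 - cos(4*s))/2.
An antiderivative is F(s) = s/2 - sin(4*s)/8.
Then F(pi/6) - F(0) = (-sqrt(3)/16 + pi/12) - (0) = -sqrt(3)/16 + pi/12.

-sqrt(3)/16 + pi/12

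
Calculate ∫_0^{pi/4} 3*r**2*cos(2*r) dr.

-3/4 + 3*pi**2/32

Integrate by parts twice (u = r^2, dv = 3*cos(2*r) dr).
An antiderivative is F(r) = 3*r**2*sin(2*r)/2 + 3*r*cos(2*r)/2 - 3*sin(2*r)/4.
Then F(pi/4) - F(0) = (-3/4 + 3*pi**2/32) - (0) = -3/4 + 3*pi**2/32.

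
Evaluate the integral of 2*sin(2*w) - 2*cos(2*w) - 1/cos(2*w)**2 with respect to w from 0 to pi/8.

1/2 - sqrt(2)

An antiderivative is F(w) = -sin(2*w) - cos(2*w) - tan(2*w)/2.
Then F(pi/8) - F(0) = (-sqrt(2) - 1/2) - (-1) = 1/2 - sqrt(2).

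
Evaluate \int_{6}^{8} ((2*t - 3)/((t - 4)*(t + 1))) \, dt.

Factor the denominator: t**2 - 3*t - 4 = (t + 1)(t - 4).
Partial fractions: (2*t - 3)/((t - 4)*(t + 1)) = 1/(t + 1) + 1/(t - 4).
An antiderivative is F(t) = log(t - 4) + log(t + 1).
Then F(8) - F(6) = (log(36)) - (log(14)) = log(18/7).

log(18/7)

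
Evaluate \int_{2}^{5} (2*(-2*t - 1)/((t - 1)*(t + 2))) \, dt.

Factor the denominator: t**2 + t - 2 = (t + 2)(t - 1).
Partial fractions: 2*(-2*t - 1)/((t - 1)*(t + 2)) = -2/(t + 2) - 2/(t - 1).
An antiderivative is F(t) = -2*log(t - 1) - 2*log(t + 2).
Then F(5) - F(2) = (-2*log(7) - 4*log(2)) - (-log(16)) = -log(49).

-log(49)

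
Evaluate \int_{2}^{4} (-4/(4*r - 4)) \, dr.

-log(3)

An antiderivative is F(r) = -log(4*r - 4).
Then F(4) - F(2) = (-log(12)) - (-log(4)) = -log(3).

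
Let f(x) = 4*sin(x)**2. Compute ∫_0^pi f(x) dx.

Use the identity sin^2(x) = (1 - cos(2*x))/2.
An antiderivative is F(x) = 2*x - sin(2*x).
Then F(pi) - F(0) = (2*pi) - (0) = 2*pi.

2*pi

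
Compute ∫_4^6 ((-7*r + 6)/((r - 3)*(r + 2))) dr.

-8*log(2) + log(3)

Factor the denominator: r**2 - r - 6 = (r + 2)(r - 3).
Partial fractions: (-7*r + 6)/((r - 3)*(r + 2)) = -4/(r + 2) - 3/(r - 3).
An antiderivative is F(r) = -3*log(r - 3) - 4*log(r + 2).
Then F(6) - F(4) = (-12*log(2) - 3*log(3)) - (-4*log(3) - 4*log(2)) = -8*log(2) + log(3).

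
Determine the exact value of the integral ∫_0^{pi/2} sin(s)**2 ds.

pi/4

Use the identity sin^2(s) = (1 - cos(2*s))/2.
An antiderivative is F(s) = s/2 - sin(2*s)/4.
Then F(pi/2) - F(0) = (pi/4) - (0) = pi/4.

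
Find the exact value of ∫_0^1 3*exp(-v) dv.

3 - 3*exp(-1)

An antiderivative is F(v) = -3*exp(-v).
Then F(1) - F(0) = (-3*exp(-1)) - (-3) = 3 - 3*exp(-1).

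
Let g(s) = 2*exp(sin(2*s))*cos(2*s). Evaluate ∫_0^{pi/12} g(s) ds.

-1 + exp(1/2)

Let u = sin(2*s), so du = 2*cos(2*s) ds. When s = 0, u = 0; when s = pi/12, u = 1/2.
The integral becomes ∫ exp(u) du from 0 to 1/2, with antiderivative exp(u).
Back in s: F(s) = exp(sin(2*s)).
Then F(pi/12) - F(0) = (exp(1/2)) - (1) = -1 + exp(1/2).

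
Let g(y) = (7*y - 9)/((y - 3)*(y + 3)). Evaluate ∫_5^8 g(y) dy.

-17*log(2) + 2*log(5) + 5*log(11)

Factor the denominator: y**2 - 9 = (y + 3)(y - 3).
Partial fractions: (7*y - 9)/((y - 3)*(y + 3)) = 5/(y + 3) + 2/(y - 3).
An antiderivative is F(y) = 2*log(y - 3) + 5*log(y + 3).
Then F(8) - F(5) = (2*log(5) + 5*log(11)) - (17*log(2)) = -17*log(2) + 2*log(5) + 5*log(11).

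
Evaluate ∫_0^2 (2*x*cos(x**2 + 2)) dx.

Let u = x**2 + 2, so du = 2*x dx. When x = 0, u = 2; when x = 2, u = 6.
The integral becomes ∫ cos(u) du from 2 to 6, with antiderivative sin(u).
Back in x: F(x) = sin(x**2 + 2).
Then F(2) - F(0) = (sin(6)) - (sin(2)) = -sin(2) + sin(6).

-sin(2) + sin(6)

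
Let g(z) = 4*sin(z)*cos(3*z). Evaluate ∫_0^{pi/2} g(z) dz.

Use the identity sin(z)cos(3*z) = [sin(4*z) + sin(-2*z)]/2.
An antiderivative is F(z) = cos(2*z) - cos(4*z)/2.
Then F(pi/2) - F(0) = (-3/2) - (1/2) = -2.

-2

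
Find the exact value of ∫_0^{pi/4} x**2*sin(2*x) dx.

-1/4 + pi/8

Integrate by parts twice (u = x^2, dv = sin(2*x) dx).
An antiderivative is F(x) = -x**2*cos(2*x)/2 + x*sin(2*x)/2 + cos(2*x)/4.
Then F(pi/4) - F(0) = (pi/8) - (1/4) = -1/4 + pi/8.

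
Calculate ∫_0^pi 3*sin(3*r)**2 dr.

Use the identity sin^2(3*r) = (1 - cos(6*r))/2.
An antiderivative is F(r) = 3*r/2 - sin(6*r)/4.
Then F(pi) - F(0) = (3*pi/2) - (0) = 3*pi/2.

3*pi/2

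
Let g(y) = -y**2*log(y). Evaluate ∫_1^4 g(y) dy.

Integrate by parts once (u = ln y, dv = -y**2 dy).
An antiderivative is F(y) = -y**3*(3*log(y) - 1)/9.
Then F(4) - F(1) = (64/9 - 128*log(2)/3) - (1/9) = 7 - 128*log(2)/3.

7 - 128*log(2)/3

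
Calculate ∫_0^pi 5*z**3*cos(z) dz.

Integrate by parts 3 times (u = z^3, dv = 5*cos(z) dz).
An antiderivative is F(z) = 5*z**3*sin(z) + 15*z**2*cos(z) - 30*z*sin(z) - 30*cos(z).
Then F(pi) - F(0) = (30 - 15*pi**2) - (-30) = 60 - 15*pi**2.

60 - 15*pi**2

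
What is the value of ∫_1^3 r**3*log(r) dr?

-5 + 81*log(3)/4

Integrate by parts once (u = ln r, dv = r**3 dr).
An antiderivative is F(r) = r**4*(4*log(r) - 1)/16.
Then F(3) - F(1) = (-81/16 + 81*log(3)/4) - (-1/16) = -5 + 81*log(3)/4.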